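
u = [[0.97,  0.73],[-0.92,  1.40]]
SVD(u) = [[0.1, 1.00], [1.00, -0.1]] @ diag([1.6789541516039288, 1.2088477806622022]) @ [[-0.49, 0.87], [0.87, 0.49]]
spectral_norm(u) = 1.68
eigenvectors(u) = [[-0.17+0.64j, (-0.17-0.64j)],[-0.75+0.00j, (-0.75-0j)]]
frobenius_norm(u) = 2.07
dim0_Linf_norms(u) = [0.97, 1.4]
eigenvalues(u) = [(1.18+0.79j), (1.18-0.79j)]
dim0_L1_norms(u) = [1.89, 2.13]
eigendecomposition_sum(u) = [[0.48+0.56j, (0.36-0.55j)], [-0.46+0.69j, 0.70+0.23j]] + [[(0.48-0.56j),(0.36+0.55j)], [-0.46-0.69j,0.70-0.23j]]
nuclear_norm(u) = 2.89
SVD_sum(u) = [[-0.08,0.14], [-0.82,1.46]] + [[1.05, 0.59],  [-0.1, -0.06]]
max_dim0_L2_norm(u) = 1.58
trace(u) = 2.37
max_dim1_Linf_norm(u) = 1.4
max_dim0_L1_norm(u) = 2.13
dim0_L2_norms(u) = [1.34, 1.58]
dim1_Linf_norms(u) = [0.97, 1.4]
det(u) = 2.03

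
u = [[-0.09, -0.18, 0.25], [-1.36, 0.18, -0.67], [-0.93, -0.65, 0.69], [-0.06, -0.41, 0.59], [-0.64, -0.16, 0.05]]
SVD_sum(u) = [[-0.12, -0.02, -0.00], [-1.28, -0.25, -0.01], [-1.01, -0.20, -0.01], [-0.13, -0.03, -0.0], [-0.65, -0.13, -0.00]] + [[0.03, -0.16, 0.25], [-0.08, 0.43, -0.66], [0.08, -0.45, 0.70], [0.07, -0.38, 0.59], [0.01, -0.03, 0.05]] + [[-0.00, 0.0, 0.00], [0.00, -0.00, -0.00], [0.00, -0.00, -0.0], [0.0, -0.00, -0.00], [-0.0, 0.00, 0.00]]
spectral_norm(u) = 1.80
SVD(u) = [[-0.07,-0.21,0.95],[-0.73,0.57,-0.0],[-0.57,-0.6,-0.17],[-0.07,-0.51,-0.21],[-0.37,-0.05,0.14]] @ diag([1.7985785326832406, 1.3856365226112974, 0.00516613750047605]) @ [[0.98, 0.19, 0.01], [-0.1, 0.54, -0.83], [-0.16, 0.82, 0.55]]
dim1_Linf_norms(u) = [0.25, 1.36, 0.93, 0.59, 0.64]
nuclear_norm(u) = 3.19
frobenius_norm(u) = 2.27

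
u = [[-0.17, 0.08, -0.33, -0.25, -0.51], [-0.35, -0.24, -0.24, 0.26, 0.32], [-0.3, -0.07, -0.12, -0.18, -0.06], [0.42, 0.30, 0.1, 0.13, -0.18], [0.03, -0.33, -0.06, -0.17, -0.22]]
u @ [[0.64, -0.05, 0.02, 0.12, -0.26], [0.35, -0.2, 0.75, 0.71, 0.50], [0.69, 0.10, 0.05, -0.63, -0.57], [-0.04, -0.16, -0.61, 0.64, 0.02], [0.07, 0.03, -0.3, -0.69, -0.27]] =[[-0.33, -0.02, 0.35, 0.44, 0.40], [-0.46, 0.01, -0.45, -0.12, 0.03], [-0.3, 0.04, 0.06, -0.08, 0.12], [0.42, -0.10, 0.21, 0.41, 0.03], [-0.15, 0.08, -0.08, -0.15, -0.08]]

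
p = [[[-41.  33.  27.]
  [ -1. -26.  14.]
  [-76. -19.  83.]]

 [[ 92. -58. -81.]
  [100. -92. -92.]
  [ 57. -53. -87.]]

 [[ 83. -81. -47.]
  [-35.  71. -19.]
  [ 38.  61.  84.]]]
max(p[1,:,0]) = 100.0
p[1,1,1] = -92.0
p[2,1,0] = -35.0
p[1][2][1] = -53.0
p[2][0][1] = -81.0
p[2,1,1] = 71.0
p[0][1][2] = 14.0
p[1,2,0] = 57.0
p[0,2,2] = 83.0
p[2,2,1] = 61.0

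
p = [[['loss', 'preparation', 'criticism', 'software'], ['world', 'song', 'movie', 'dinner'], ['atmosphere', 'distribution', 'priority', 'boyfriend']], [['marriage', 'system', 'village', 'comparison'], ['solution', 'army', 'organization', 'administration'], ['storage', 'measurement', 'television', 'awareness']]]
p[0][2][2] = 'priority'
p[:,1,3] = ['dinner', 'administration']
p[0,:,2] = ['criticism', 'movie', 'priority']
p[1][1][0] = 'solution'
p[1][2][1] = 'measurement'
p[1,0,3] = 'comparison'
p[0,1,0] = 'world'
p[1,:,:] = [['marriage', 'system', 'village', 'comparison'], ['solution', 'army', 'organization', 'administration'], ['storage', 'measurement', 'television', 'awareness']]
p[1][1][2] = 'organization'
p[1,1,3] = 'administration'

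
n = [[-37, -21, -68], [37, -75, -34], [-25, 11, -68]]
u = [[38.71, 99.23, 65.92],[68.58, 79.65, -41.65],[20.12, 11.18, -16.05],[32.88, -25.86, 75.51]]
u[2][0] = 20.12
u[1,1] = 79.65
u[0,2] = 65.92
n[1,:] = [37, -75, -34]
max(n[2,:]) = 11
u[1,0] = 68.58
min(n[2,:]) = -68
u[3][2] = 75.51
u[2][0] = 20.12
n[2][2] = -68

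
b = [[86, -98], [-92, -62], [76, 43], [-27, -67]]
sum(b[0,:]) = -12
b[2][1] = 43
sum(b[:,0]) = 43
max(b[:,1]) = 43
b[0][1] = -98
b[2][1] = 43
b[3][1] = -67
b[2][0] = 76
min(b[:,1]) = -98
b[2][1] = 43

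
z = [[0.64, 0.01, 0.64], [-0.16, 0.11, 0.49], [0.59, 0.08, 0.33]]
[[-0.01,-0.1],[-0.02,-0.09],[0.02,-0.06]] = z @ [[0.04, 0.01], [0.17, -0.06], [-0.06, -0.17]]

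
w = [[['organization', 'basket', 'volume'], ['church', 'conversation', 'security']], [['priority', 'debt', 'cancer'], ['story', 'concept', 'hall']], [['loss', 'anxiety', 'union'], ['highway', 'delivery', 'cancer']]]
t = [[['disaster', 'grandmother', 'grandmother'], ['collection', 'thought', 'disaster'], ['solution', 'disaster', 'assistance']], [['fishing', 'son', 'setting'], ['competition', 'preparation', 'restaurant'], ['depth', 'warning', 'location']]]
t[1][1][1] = 'preparation'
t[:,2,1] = ['disaster', 'warning']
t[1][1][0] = 'competition'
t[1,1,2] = 'restaurant'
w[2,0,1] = 'anxiety'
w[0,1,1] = 'conversation'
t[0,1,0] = 'collection'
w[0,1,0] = 'church'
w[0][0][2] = 'volume'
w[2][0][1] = 'anxiety'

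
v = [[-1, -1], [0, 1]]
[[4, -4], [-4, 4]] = v @ [[0, 0], [-4, 4]]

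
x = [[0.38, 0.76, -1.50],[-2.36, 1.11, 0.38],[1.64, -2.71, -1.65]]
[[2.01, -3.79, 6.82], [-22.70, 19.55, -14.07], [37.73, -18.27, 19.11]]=x @ [[5.04,  -7.39,  4.45], [-8.28,  1.43,  -1.74], [-4.26,  1.38,  -4.3]]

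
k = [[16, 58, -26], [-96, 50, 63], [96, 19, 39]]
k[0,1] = 58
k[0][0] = 16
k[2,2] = 39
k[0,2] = -26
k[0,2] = -26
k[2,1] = 19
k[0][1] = 58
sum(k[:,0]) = 16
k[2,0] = 96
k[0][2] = -26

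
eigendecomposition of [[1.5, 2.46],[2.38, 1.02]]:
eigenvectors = [[0.75, -0.68], [0.67, 0.74]]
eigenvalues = [3.69, -1.17]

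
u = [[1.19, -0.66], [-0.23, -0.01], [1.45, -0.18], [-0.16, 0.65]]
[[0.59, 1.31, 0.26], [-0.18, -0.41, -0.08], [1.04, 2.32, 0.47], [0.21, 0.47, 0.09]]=u@[[0.78, 1.74, 0.35], [0.51, 1.15, 0.23]]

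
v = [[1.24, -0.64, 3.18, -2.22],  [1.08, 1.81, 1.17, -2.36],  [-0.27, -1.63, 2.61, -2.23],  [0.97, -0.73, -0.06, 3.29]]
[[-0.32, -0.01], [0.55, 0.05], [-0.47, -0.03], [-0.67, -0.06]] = v@[[0.13, 0.01],[0.12, 0.01],[-0.28, -0.02],[-0.22, -0.02]]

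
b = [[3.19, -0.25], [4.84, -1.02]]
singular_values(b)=[5.88, 0.35]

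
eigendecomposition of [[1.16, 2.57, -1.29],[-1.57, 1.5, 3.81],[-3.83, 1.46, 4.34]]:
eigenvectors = [[0.31-0.11j,0.31+0.11j,(0.71+0j)], [0.71+0.00j,0.71-0.00j,(-0.39+0j)], [0.62+0.08j,0.62-0.08j,(0.58+0j)]]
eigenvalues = [(4.16+0.68j), (4.16-0.68j), (-1.32+0j)]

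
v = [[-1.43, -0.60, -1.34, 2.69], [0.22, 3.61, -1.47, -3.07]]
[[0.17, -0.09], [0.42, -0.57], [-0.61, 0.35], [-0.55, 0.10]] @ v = [[-0.26,-0.43,-0.1,0.73], [-0.73,-2.31,0.28,2.88], [0.95,1.63,0.3,-2.72], [0.81,0.69,0.59,-1.79]]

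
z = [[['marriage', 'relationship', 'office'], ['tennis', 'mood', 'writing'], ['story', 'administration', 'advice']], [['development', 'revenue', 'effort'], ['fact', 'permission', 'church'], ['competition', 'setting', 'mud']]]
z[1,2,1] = 'setting'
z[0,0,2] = 'office'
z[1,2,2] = 'mud'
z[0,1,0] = 'tennis'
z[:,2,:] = [['story', 'administration', 'advice'], ['competition', 'setting', 'mud']]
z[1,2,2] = 'mud'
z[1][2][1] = 'setting'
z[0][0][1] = 'relationship'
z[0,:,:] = [['marriage', 'relationship', 'office'], ['tennis', 'mood', 'writing'], ['story', 'administration', 'advice']]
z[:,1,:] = [['tennis', 'mood', 'writing'], ['fact', 'permission', 'church']]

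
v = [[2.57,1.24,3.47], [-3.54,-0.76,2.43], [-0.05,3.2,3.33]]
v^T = [[2.57,-3.54,-0.05], [1.24,-0.76,3.20], [3.47,2.43,3.33]]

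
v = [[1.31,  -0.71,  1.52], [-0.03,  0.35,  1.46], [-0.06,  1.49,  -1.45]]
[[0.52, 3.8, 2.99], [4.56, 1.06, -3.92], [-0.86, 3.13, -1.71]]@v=[[0.39, 5.42, 2.0], [6.18, -8.71, 14.16], [-1.12, -0.84, 5.74]]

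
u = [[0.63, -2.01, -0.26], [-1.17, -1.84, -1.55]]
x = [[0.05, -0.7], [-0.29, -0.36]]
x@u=[[0.85, 1.19, 1.07], [0.24, 1.25, 0.63]]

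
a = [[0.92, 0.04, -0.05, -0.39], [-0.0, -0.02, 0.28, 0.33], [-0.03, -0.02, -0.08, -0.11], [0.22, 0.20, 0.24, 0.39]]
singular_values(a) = [1.01, 0.68, 0.15, 0.0]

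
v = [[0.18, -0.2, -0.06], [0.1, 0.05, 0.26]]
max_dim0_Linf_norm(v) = 0.26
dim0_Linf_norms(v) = [0.18, 0.2, 0.26]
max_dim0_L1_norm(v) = 0.32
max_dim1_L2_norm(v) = 0.28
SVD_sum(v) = [[0.02, -0.1, -0.15], [-0.02, 0.13, 0.19]] + [[0.16, -0.10, 0.09], [0.12, -0.08, 0.07]]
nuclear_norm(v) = 0.56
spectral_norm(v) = 0.29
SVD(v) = [[-0.61, 0.79], [0.79, 0.61]] @ diag([0.29312390939917066, 0.26491201131422254]) @ [[-0.1, 0.55, 0.83], [0.77, -0.48, 0.42]]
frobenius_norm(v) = 0.40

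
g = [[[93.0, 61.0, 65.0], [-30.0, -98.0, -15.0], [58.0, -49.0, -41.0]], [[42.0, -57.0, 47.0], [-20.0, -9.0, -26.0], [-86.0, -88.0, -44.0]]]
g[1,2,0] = -86.0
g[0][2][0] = 58.0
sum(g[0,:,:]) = 44.0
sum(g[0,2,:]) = -32.0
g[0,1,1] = -98.0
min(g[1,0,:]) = -57.0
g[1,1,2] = -26.0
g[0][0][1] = 61.0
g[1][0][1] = -57.0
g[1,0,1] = -57.0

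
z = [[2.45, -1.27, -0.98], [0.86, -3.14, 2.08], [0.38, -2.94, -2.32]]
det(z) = 30.60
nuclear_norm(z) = 10.03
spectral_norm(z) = 4.84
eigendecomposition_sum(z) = [[2.30+0.00j, (-0.22+0j), (-0.59+0j)], [0.35+0.00j, -0.03+0.00j, (-0.09+0j)], [(-0.04+0j), -0j, 0.01+0.00j]] + [[0.08+0.05j, -0.53-0.29j, -0.20+0.48j], [0.25-0.15j, -1.55+1.07j, 1.09+1.23j], [(0.21+0.26j), -1.47-1.53j, -1.16+1.43j]] + [[(0.08-0.05j), (-0.53+0.29j), -0.20-0.48j], [0.25+0.15j, (-1.55-1.07j), (1.09-1.23j)], [(0.21-0.26j), -1.47+1.53j, -1.16-1.43j]]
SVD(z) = [[-0.47, 0.26, -0.84],[-0.59, -0.80, 0.08],[-0.66, 0.54, 0.53]] @ diag([4.836873090325246, 3.2317364124412906, 1.9576359387252287]) @ [[-0.39, 0.91, 0.16], [0.05, 0.19, -0.98], [-0.92, -0.38, -0.12]]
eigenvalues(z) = [(2.27+0j), (-2.64+2.55j), (-2.64-2.55j)]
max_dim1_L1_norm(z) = 6.08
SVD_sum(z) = [[0.89, -2.05, -0.35],[1.13, -2.59, -0.44],[1.25, -2.87, -0.49]] + [[0.04, 0.16, -0.82], [-0.12, -0.49, 2.54], [0.08, 0.33, -1.71]] + [[1.52, 0.63, 0.19],[-0.15, -0.06, -0.02],[-0.95, -0.39, -0.12]]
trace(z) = -3.01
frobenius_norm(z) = 6.14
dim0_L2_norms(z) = [2.62, 4.49, 3.27]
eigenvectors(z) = [[0.99+0.00j, (-0.2+0.06j), -0.20-0.06j], [0.15+0.00j, -0.11+0.64j, -0.11-0.64j], [(-0.02+0j), (-0.73+0j), -0.73-0.00j]]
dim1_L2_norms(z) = [2.93, 3.86, 3.76]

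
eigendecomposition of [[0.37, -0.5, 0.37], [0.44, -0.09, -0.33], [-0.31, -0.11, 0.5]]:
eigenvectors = [[0.75+0.00j, 0.75-0.00j, 0.50+0.00j], [0.11-0.43j, (0.11+0.43j), 0.72+0.00j], [0.19+0.45j, 0.19-0.45j, 0.47+0.00j]]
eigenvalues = [(0.39+0.5j), (0.39-0.5j), 0j]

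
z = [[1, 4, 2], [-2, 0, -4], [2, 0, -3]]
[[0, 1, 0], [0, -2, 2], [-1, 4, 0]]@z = [[-2, 0, -4], [8, 0, 2], [-9, -4, -18]]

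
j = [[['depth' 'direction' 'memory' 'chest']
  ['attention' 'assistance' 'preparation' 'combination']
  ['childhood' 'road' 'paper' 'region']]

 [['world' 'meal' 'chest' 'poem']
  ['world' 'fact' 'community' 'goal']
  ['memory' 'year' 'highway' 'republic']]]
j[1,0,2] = 'chest'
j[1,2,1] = 'year'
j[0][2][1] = 'road'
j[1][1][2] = 'community'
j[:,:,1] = [['direction', 'assistance', 'road'], ['meal', 'fact', 'year']]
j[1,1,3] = 'goal'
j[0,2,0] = 'childhood'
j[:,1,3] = ['combination', 'goal']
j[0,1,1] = 'assistance'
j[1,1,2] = 'community'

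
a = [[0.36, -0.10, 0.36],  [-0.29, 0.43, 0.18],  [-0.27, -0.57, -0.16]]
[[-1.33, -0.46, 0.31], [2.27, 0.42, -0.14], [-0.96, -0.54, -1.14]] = a@ [[-3.10, -0.11, 1.93], [3.07, 1.24, 1.28], [0.27, -0.83, -0.70]]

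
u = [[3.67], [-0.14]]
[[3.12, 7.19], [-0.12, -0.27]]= u @ [[0.85,  1.96]]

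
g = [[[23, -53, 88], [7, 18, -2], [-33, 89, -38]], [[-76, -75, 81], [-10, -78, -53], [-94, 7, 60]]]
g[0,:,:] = [[23, -53, 88], [7, 18, -2], [-33, 89, -38]]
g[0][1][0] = 7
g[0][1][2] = -2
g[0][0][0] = 23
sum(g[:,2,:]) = -9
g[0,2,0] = -33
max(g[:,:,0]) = 23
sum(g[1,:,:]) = -238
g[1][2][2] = 60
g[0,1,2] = -2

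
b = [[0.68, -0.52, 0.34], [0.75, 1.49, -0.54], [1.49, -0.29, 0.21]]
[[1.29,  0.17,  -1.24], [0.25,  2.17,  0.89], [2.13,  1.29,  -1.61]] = b@[[1.25,1.09,-0.81], [0.0,0.68,0.61], [1.28,-0.63,-1.09]]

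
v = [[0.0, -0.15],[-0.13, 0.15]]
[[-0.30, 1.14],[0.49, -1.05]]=v @ [[-1.50, -0.62], [1.98, -7.57]]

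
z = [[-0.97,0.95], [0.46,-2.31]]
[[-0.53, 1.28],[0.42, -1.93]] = z @ [[0.46,-0.62], [-0.09,0.71]]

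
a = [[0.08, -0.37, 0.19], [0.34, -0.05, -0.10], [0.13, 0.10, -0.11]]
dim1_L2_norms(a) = [0.42, 0.36, 0.2]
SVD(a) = [[0.95, -0.09, 0.29],[0.21, 0.89, -0.4],[-0.22, 0.44, 0.87]] @ diag([0.44305374067289127, 0.38756043339559376, 0.000541610540870502]) @ [[0.27, -0.87, 0.42], [0.91, 0.09, -0.40], [-0.31, -0.49, -0.82]]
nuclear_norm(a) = 0.83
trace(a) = -0.08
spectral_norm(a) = 0.44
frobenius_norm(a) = 0.59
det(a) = -0.00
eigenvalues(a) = [(-0.04+0.32j), (-0.04-0.32j), (-0+0j)]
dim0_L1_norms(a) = [0.55, 0.52, 0.4]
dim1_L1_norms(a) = [0.64, 0.49, 0.34]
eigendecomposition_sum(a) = [[0.04+0.14j,-0.19+0.01j,(0.1-0.06j)], [(0.17-0.02j),(-0.03+0.21j),-0.05-0.12j], [(0.07-0.06j),(0.05+0.09j),-0.05-0.04j]] + [[(0.04-0.14j), -0.19-0.01j, 0.10+0.06j], [(0.17+0.02j), -0.03-0.21j, (-0.05+0.12j)], [(0.07+0.06j), (0.05-0.09j), (-0.05+0.04j)]] + [[-0.00-0.00j, -0j, -0.00+0.00j], [-0.00-0.00j, -0j, -0.00+0.00j], [-0.00-0.00j, -0j, (-0+0j)]]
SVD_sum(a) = [[0.11, -0.37, 0.18], [0.03, -0.08, 0.04], [-0.03, 0.08, -0.04]] + [[-0.03, -0.0, 0.01], [0.31, 0.03, -0.14], [0.16, 0.02, -0.07]] + [[-0.00, -0.00, -0.0], [0.0, 0.00, 0.0], [-0.0, -0.0, -0.0]]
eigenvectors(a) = [[-0.11-0.60j,(-0.11+0.6j),(0.31+0j)], [(-0.71+0j),(-0.71-0j),0.49+0.00j], [(-0.29+0.2j),-0.29-0.20j,0.82+0.00j]]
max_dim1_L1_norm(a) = 0.64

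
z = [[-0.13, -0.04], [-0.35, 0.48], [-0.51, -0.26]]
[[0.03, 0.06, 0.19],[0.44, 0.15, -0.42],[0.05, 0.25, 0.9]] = z@ [[-0.41,-0.48,-0.96], [0.61,-0.03,-1.58]]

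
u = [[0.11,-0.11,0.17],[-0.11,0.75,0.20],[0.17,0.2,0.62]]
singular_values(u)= [0.9, 0.56, 0.02]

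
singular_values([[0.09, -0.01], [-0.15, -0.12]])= [0.2, 0.06]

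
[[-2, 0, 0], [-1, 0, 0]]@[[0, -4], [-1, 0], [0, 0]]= [[0, 8], [0, 4]]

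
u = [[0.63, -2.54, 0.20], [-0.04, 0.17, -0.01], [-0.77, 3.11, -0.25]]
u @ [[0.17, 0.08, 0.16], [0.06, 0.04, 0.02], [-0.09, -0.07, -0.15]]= [[-0.06, -0.07, 0.02], [0.00, 0.00, -0.0], [0.08, 0.08, -0.02]]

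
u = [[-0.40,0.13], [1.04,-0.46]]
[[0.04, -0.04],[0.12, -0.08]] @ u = [[-0.06, 0.02], [-0.13, 0.05]]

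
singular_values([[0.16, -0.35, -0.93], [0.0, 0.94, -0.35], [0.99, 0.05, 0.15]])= [1.01, 1.0, 1.0]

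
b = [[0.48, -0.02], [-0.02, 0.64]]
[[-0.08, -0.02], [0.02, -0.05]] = b@[[-0.17, -0.04], [0.02, -0.08]]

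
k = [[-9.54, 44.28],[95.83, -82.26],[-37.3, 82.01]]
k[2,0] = -37.3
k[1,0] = 95.83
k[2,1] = 82.01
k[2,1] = 82.01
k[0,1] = 44.28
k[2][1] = 82.01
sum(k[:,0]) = 48.989999999999995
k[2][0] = -37.3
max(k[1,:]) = 95.83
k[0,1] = 44.28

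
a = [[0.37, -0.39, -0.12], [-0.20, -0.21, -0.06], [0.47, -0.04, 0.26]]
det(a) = -0.04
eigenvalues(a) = [(0.36+0.15j), (0.36-0.15j), (-0.29+0j)]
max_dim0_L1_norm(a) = 1.04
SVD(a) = [[-0.68, -0.66, -0.32],  [0.16, -0.56, 0.81],  [-0.71, 0.5, 0.49]] @ diag([0.6819205096310633, 0.4423797582069483, 0.14312430986129873]) @ [[-0.91, 0.38, -0.17], [0.24, 0.8, 0.55], [-0.34, -0.46, 0.82]]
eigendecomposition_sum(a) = [[0.20-0.03j, (-0.12+0.05j), (-0.05+0.08j)], [(-0.07+0.08j), 0.03-0.06j, -0.01-0.05j], [(0.22-0.52j), -0.07+0.36j, (0.12+0.24j)]] + [[(0.2+0.03j),-0.12-0.05j,-0.05-0.08j], [(-0.07-0.08j),(0.03+0.06j),-0.01+0.05j], [(0.22+0.52j),(-0.07-0.36j),(0.12-0.24j)]] + [[-0.03-0.00j, (-0.15-0j), (-0.02-0j)], [(-0.05-0j), (-0.28-0j), -0.04-0.00j], [(0.02+0j), 0.10+0.00j, (0.02+0j)]]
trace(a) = 0.42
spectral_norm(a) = 0.68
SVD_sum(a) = [[0.42, -0.18, 0.08],[-0.1, 0.04, -0.02],[0.44, -0.19, 0.08]] + [[-0.07, -0.23, -0.16], [-0.06, -0.20, -0.14], [0.05, 0.18, 0.12]] + [[0.02,  0.02,  -0.04], [-0.04,  -0.05,  0.1], [-0.02,  -0.03,  0.06]]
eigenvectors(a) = [[-0.17-0.28j, (-0.17+0.28j), 0.44+0.00j], [(0.17+0.05j), (0.17-0.05j), (0.84+0j)], [-0.93+0.00j, (-0.93-0j), (-0.31+0j)]]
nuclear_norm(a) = 1.27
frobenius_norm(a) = 0.83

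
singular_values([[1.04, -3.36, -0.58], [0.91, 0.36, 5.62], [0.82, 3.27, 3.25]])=[7.13, 3.94, 0.89]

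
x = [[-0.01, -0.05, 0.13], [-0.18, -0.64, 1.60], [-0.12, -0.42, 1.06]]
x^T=[[-0.01,  -0.18,  -0.12],[-0.05,  -0.64,  -0.42],[0.13,  1.6,  1.06]]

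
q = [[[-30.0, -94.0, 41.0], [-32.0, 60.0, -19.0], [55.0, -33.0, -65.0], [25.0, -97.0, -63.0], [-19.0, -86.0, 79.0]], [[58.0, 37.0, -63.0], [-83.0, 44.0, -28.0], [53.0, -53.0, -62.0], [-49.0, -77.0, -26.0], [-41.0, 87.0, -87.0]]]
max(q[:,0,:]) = 58.0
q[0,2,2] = -65.0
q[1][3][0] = -49.0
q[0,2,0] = 55.0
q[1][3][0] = -49.0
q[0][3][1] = -97.0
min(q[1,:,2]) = -87.0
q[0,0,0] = -30.0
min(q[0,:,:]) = -97.0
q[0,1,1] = 60.0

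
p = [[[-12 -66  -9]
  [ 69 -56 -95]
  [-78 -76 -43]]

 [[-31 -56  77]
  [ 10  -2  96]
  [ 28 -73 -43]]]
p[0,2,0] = -78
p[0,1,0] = 69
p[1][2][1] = -73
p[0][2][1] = -76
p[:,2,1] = [-76, -73]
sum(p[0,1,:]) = -82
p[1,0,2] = 77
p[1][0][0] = -31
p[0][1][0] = 69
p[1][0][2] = 77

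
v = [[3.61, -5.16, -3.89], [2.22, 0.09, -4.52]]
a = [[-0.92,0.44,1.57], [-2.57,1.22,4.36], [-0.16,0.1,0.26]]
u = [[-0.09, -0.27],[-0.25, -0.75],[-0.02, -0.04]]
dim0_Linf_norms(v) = [3.61, 5.16, 4.52]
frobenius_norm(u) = 0.84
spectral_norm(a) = 5.54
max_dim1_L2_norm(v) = 7.4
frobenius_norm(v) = 8.95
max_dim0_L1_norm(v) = 8.41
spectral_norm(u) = 0.84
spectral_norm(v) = 8.32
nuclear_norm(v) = 11.63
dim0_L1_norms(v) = [5.83, 5.25, 8.41]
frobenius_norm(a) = 5.54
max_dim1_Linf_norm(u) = 0.75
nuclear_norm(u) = 0.85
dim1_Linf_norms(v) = [5.16, 4.52]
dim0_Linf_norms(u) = [0.25, 0.75]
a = u @ v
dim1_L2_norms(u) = [0.28, 0.79, 0.04]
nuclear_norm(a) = 5.57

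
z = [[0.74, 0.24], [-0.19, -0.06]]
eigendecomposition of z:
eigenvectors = [[0.97, -0.31],[-0.25, 0.95]]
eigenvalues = [0.68, 0.0]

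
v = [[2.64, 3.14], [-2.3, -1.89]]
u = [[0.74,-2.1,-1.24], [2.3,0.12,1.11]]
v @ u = [[9.18, -5.17, 0.21],[-6.05, 4.6, 0.75]]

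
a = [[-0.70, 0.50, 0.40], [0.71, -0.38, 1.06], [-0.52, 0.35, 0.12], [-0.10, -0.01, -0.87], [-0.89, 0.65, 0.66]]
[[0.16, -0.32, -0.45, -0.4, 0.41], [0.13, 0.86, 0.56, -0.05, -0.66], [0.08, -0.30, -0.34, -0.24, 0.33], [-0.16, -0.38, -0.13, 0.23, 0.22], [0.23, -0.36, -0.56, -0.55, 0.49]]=a @ [[-0.11, 0.59, 0.23, 0.32, -0.60], [-0.0, -0.12, -0.68, -0.11, 0.12], [0.20, 0.37, 0.13, -0.30, -0.18]]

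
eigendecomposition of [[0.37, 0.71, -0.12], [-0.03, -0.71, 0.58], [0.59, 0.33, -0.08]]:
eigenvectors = [[0.63, -0.60, -0.58],  [0.31, 0.73, 0.80],  [0.71, 0.32, 0.16]]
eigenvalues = [0.58, -0.43, -0.57]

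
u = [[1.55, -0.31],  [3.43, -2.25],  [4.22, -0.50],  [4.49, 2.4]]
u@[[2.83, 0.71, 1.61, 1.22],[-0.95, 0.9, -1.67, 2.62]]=[[4.68, 0.82, 3.01, 1.08], [11.84, 0.41, 9.28, -1.71], [12.42, 2.55, 7.63, 3.84], [10.43, 5.35, 3.22, 11.77]]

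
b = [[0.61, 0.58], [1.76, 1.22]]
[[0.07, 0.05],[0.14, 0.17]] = b @ [[-0.01,0.14], [0.13,-0.06]]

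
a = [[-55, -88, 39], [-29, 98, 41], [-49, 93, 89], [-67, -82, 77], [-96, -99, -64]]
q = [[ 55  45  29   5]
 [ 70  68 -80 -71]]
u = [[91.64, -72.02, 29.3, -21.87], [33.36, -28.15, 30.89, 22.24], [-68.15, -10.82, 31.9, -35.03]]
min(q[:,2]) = -80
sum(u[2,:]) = -82.1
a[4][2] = -64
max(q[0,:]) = 55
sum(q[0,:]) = 134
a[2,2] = 89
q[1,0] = 70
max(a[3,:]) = 77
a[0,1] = -88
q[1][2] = -80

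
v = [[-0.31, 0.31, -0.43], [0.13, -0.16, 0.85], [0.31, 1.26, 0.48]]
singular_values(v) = [1.4, 1.02, 0.23]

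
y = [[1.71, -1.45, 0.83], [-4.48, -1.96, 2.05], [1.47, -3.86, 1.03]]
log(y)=[[0.15,-0.37,0.71],[-3.91,-0.57,2.59],[-3.56,-2.92,3.17]]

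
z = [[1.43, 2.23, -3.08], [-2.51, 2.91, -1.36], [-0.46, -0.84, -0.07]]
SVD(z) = [[0.70, -0.7, 0.14],[0.70, 0.71, 0.01],[-0.11, 0.09, 0.99]] @ diag([4.890576281392537, 3.089186854281195, 0.7637330785143481]) @ [[-0.14, 0.76, -0.64], [-0.91, 0.14, 0.38], [-0.38, -0.64, -0.67]]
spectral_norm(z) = 4.89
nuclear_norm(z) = 8.74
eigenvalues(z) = [(2.62+2.26j), (2.62-2.26j), (-0.97+0j)]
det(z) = -11.54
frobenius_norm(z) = 5.83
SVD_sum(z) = [[-0.5, 2.61, -2.2], [-0.49, 2.6, -2.19], [0.08, -0.4, 0.33]] + [[1.97, -0.31, -0.81], [-2.01, 0.32, 0.83], [-0.25, 0.04, 0.10]] + [[-0.04,-0.07,-0.07], [-0.0,-0.01,-0.01], [-0.29,-0.48,-0.51]]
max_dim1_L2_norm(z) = 4.08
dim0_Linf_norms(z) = [2.51, 2.91, 3.08]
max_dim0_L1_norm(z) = 5.98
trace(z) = 4.27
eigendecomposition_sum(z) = [[(0.78+1.4j), (1.13-1.4j), -1.30+0.19j], [(-1.18+0.94j), (1.47+0.83j), -0.38-1.18j], [(-0.13-0.43j), (-0.39+0.31j), (0.37+0.03j)]] + [[(0.78-1.4j),  (1.13+1.4j),  (-1.3-0.19j)], [-1.18-0.94j,  (1.47-0.83j),  -0.38+1.18j], [(-0.13+0.43j),  (-0.39-0.31j),  (0.37-0.03j)]] + [[-0.13+0.00j,(-0.03+0j),(-0.48+0j)],[(-0.15+0j),(-0.04+0j),-0.59+0.00j],[-0.21+0.00j,(-0.05+0j),-0.80+0.00j]]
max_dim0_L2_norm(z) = 3.76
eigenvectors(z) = [[0.71+0.00j, (0.71-0j), 0.43+0.00j], [0.11+0.66j, 0.11-0.66j, 0.54+0.00j], [(-0.19-0.04j), (-0.19+0.04j), (0.72+0j)]]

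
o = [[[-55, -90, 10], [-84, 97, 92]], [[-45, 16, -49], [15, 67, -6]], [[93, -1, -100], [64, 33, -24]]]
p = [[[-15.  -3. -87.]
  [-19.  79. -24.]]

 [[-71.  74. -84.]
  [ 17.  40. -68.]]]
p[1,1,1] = 40.0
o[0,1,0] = -84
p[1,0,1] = 74.0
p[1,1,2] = -68.0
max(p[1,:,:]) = 74.0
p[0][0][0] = -15.0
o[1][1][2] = -6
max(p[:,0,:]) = 74.0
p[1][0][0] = -71.0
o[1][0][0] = -45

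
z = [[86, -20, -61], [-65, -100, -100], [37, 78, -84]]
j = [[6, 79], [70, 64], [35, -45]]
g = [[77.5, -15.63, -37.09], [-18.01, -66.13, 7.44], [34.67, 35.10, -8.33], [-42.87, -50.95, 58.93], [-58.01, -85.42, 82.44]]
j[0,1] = 79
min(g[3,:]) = -50.95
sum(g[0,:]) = 24.779999999999994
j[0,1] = 79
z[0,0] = 86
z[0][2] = -61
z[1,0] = -65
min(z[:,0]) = -65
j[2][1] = -45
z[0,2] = -61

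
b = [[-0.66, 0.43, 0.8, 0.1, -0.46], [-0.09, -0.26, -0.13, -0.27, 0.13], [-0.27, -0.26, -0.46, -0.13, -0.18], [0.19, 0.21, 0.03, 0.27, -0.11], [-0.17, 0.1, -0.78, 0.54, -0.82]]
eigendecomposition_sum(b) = [[(-0.19-0j),0.07-0.00j,(-0.1+0j),0.13-0.00j,(-0.3-0j)], [(0.03+0j),-0.01+0.00j,0.01-0.00j,(-0.02+0j),0.04+0.00j], [(-0.21-0j),0.07-0.00j,(-0.11+0j),0.14-0.00j,-0.32-0.00j], [(-0.02-0j),(0.01-0j),(-0.01+0j),0.01-0.00j,-0.03-0.00j], [-0.56-0.00j,(0.19-0j),(-0.3+0j),(0.37-0j),(-0.86-0j)]] + [[-0.24+0.14j,0.16+0.54j,0.44+0.49j,-0.04+0.48j,-0.08-0.22j], [(-0.06-0.04j),-0.11+0.09j,(-0.07+0.15j),-0.12+0.04j,(0.05-0.04j)], [-0.03-0.08j,-0.18+0.02j,(-0.17+0.11j),-0.15-0.04j,(0.07-0.01j)], [(0.11+0.03j),(0.12-0.19j),0.03-0.26j,(0.16-0.12j),-0.05+0.08j], [0.20-0.06j,-0.01-0.42j,-0.23-0.44j,0.12-0.34j,0.01+0.18j]] + [[-0.24-0.14j, 0.16-0.54j, 0.44-0.49j, -0.04-0.48j, (-0.08+0.22j)], [(-0.06+0.04j), -0.11-0.09j, -0.07-0.15j, -0.12-0.04j, 0.05+0.04j], [(-0.03+0.08j), (-0.18-0.02j), (-0.17-0.11j), -0.15+0.04j, 0.07+0.01j], [0.11-0.03j, (0.12+0.19j), (0.03+0.26j), (0.16+0.12j), (-0.05-0.08j)], [(0.2+0.06j), (-0.01+0.42j), (-0.23+0.44j), (0.12+0.34j), (0.01-0.18j)]] + [[(0.01-0j),0.05-0.00j,0.01-0.00j,(0.06-0j),-0.01+0.00j],  [-0.00+0.00j,(-0.02+0j),(-0.01+0j),(-0.03+0j),0.00-0.00j],  [-0j,0.02-0.00j,(0.01-0j),0.02-0.00j,-0.00+0.00j],  [(-0+0j),-0.04+0.00j,-0.01+0.00j,(-0.04+0j),0.01-0.00j],  [(-0.01+0j),-0.06+0.00j,(-0.02+0j),-0.07+0.00j,(0.01-0j)]] + [[-0j, 0.00-0.00j, -0j, -0j, -0.00+0.00j], [0.00-0.00j, -0j, (0.01-0j), (0.01-0j), (-0+0j)], [(-0+0j), (-0+0j), (-0+0j), (-0+0j), -0j], [(-0+0j), -0.00+0.00j, (-0.01+0j), -0.01+0.00j, 0.00-0.00j], [-0.00+0.00j, -0.00+0.00j, (-0+0j), -0.00+0.00j, 0.00-0.00j]]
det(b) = -0.00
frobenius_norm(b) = 1.96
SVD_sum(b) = [[0.01, 0.03, 0.33, -0.13, 0.2],  [0.00, 0.0, 0.02, -0.01, 0.01],  [-0.01, -0.04, -0.36, 0.14, -0.22],  [-0.00, -0.01, -0.08, 0.03, -0.05],  [-0.02, -0.10, -0.97, 0.38, -0.59]] + [[-0.53, 0.48, 0.49, 0.34, -0.64],[0.13, -0.12, -0.12, -0.08, 0.16],[0.06, -0.05, -0.05, -0.04, 0.07],[-0.07, 0.07, 0.07, 0.05, -0.09],[-0.19, 0.18, 0.18, 0.12, -0.24]] + [[-0.14, -0.08, -0.02, -0.11, -0.02], [-0.23, -0.13, -0.03, -0.17, -0.03], [-0.31, -0.18, -0.05, -0.24, -0.04], [0.26, 0.15, 0.04, 0.20, 0.03], [0.04, 0.02, 0.01, 0.03, 0.01]] + [[0.0, -0.0, 0.00, -0.00, -0.00],[0.01, -0.01, 0.01, -0.0, -0.01],[-0.01, 0.01, -0.0, 0.0, 0.01],[0.0, -0.00, 0.00, -0.0, -0.0],[0.0, -0.00, 0.00, -0.00, -0.00]] + [[0.0,0.00,-0.0,-0.00,-0.00], [0.00,0.0,-0.0,-0.00,-0.0], [0.0,0.0,-0.00,-0.0,-0.0], [0.00,0.0,-0.0,-0.00,-0.00], [-0.00,-0.0,0.00,0.00,0.00]]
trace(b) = -1.93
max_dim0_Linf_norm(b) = 0.82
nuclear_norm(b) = 3.31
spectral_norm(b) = 1.35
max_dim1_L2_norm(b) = 1.27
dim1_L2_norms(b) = [1.22, 0.43, 0.63, 0.41, 1.27]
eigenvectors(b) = [[(-0.31+0j), (-0.73+0j), (-0.73-0j), -0.54+0.00j, 0.07+0.00j], [(0.04+0j), (-0.07-0.17j), (-0.07+0.17j), (0.26+0j), 0.75+0.00j], [-0.34+0.00j, 0.04-0.22j, (0.04+0.22j), -0.22+0.00j, -0.29+0.00j], [(-0.03+0j), (0.2+0.22j), (0.2-0.22j), 0.40+0.00j, (-0.59+0j)], [-0.89+0.00j, (0.53+0.13j), (0.53-0.13j), 0.66+0.00j, (-0.04+0j)]]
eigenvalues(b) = [(-1.16+0j), (-0.35+0.4j), (-0.35-0.4j), (-0.05+0j), (-0.01+0j)]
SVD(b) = [[-0.31, 0.90, -0.29, -0.06, -0.06], [-0.02, -0.22, -0.47, -0.85, -0.11], [0.33, -0.1, -0.64, 0.44, -0.53], [0.07, 0.13, 0.53, -0.23, -0.8], [0.89, 0.33, 0.08, -0.18, 0.24]] @ diag([1.346145672134852, 1.2500661581040455, 0.6840121866136442, 0.0248060357095303, 0.006198299121350846]) @ [[-0.02, -0.08, -0.81, 0.32, -0.49], [-0.47, 0.42, 0.43, 0.30, -0.57], [0.72, 0.41, 0.11, 0.54, 0.09], [-0.47, 0.5, -0.33, 0.21, 0.62], [-0.21, -0.63, 0.21, 0.68, 0.22]]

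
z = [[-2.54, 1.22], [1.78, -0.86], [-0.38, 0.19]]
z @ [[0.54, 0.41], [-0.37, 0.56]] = [[-1.82, -0.36], [1.28, 0.25], [-0.28, -0.05]]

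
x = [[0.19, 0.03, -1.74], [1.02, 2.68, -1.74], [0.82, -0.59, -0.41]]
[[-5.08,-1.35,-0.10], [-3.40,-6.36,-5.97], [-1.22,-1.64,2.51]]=x@[[0.37,-2.55,1.26], [0.52,-1.09,-2.61], [2.97,0.48,0.15]]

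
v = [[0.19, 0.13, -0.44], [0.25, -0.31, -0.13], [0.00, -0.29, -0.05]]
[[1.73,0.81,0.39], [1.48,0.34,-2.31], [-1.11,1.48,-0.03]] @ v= [[0.53, -0.14, -0.89], [0.37, 0.76, -0.58], [0.16, -0.59, 0.3]]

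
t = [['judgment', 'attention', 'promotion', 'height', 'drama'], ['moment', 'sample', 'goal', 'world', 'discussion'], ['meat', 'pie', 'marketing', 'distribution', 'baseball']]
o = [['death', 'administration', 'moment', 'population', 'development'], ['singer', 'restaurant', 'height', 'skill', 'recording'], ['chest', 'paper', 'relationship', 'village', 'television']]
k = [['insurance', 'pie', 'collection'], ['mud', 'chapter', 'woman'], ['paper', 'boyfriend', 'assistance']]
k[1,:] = ['mud', 'chapter', 'woman']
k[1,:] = ['mud', 'chapter', 'woman']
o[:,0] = ['death', 'singer', 'chest']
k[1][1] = 'chapter'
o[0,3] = 'population'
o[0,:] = ['death', 'administration', 'moment', 'population', 'development']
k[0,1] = 'pie'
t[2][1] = 'pie'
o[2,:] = ['chest', 'paper', 'relationship', 'village', 'television']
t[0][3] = 'height'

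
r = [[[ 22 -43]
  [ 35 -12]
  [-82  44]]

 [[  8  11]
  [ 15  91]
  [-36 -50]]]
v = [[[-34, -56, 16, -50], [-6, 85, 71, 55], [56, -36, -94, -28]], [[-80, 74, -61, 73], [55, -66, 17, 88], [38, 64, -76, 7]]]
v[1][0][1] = 74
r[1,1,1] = 91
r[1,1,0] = 15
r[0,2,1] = 44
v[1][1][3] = 88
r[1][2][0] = -36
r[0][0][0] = 22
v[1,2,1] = 64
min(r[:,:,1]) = -50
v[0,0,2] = 16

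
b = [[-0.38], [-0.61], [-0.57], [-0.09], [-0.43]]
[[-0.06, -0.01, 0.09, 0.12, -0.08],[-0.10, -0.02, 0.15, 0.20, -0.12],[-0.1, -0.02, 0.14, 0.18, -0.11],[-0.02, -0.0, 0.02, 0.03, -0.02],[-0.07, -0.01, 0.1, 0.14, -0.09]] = b@ [[0.17, 0.03, -0.24, -0.32, 0.2]]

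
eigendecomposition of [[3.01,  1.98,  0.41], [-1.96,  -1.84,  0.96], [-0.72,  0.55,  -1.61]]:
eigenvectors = [[-0.79, -0.59, 0.19], [0.54, 0.7, -0.67], [0.28, 0.41, 0.72]]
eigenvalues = [1.51, 0.37, -2.31]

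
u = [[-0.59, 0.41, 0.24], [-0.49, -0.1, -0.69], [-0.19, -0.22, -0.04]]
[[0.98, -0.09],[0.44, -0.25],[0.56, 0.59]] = u @ [[-1.98, -0.85], [-0.99, -2.20], [0.91, 1.28]]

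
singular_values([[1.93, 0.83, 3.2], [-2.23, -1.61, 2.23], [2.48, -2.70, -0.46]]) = [3.93, 3.91, 3.17]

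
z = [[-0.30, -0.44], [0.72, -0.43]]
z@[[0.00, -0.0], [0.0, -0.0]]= [[0.0,  0.0], [0.0,  0.0]]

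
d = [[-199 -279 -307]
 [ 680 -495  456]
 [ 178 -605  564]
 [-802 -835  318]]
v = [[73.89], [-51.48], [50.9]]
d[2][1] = -605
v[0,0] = 73.89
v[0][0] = 73.89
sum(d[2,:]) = 137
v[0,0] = 73.89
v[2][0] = 50.9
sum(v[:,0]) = 73.31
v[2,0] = 50.9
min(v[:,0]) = -51.48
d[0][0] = -199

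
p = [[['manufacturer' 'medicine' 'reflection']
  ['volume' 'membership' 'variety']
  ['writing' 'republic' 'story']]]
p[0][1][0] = 'volume'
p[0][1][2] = 'variety'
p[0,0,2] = 'reflection'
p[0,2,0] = 'writing'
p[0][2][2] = 'story'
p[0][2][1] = 'republic'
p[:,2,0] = ['writing']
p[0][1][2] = 'variety'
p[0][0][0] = 'manufacturer'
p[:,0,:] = [['manufacturer', 'medicine', 'reflection']]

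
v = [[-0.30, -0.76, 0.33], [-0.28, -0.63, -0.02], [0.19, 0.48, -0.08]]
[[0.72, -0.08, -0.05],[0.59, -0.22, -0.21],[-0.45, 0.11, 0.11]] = v @ [[-0.21,0.4,-0.38],  [-0.85,0.15,0.48],  [0.04,0.48,0.6]]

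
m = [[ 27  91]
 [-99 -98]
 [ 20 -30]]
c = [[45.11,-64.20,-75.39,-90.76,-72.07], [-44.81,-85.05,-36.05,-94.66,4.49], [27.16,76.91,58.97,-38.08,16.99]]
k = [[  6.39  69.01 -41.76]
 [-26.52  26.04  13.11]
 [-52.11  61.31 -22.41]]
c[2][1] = 76.91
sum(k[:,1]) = 156.36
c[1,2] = -36.05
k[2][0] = -52.11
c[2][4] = 16.99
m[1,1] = -98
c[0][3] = -90.76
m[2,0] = 20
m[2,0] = 20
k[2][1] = 61.31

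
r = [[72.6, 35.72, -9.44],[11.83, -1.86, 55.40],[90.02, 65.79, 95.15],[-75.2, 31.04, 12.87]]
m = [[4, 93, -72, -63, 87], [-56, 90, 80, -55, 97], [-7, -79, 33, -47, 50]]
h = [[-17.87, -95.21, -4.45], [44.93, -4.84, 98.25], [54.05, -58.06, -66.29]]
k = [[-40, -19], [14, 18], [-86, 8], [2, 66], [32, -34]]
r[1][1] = -1.86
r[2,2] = 95.15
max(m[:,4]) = 97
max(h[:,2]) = 98.25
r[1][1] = -1.86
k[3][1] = 66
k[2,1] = 8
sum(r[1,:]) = 65.37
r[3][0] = -75.2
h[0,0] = -17.87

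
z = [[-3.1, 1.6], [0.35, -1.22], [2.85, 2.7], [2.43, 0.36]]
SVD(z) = [[-0.53, 0.70], [0.01, -0.39], [0.69, 0.6], [0.49, -0.07]] @ diag([4.953296209543976, 3.26997808257445]) @ [[0.97, 0.24],[-0.24, 0.97]]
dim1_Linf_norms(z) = [3.1, 1.22, 2.85, 2.43]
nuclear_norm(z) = 8.22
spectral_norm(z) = 4.95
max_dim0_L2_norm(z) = 4.87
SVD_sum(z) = [[-2.56,  -0.62], [0.05,  0.01], [3.31,  0.81], [2.38,  0.58]] + [[-0.54, 2.22], [0.30, -1.23], [-0.46, 1.89], [0.05, -0.22]]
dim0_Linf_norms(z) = [3.1, 2.7]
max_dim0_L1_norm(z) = 8.73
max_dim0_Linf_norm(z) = 3.1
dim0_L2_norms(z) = [4.87, 3.39]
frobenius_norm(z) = 5.94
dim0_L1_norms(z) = [8.73, 5.88]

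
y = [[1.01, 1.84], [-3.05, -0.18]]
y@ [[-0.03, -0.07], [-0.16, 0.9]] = [[-0.32, 1.59], [0.12, 0.05]]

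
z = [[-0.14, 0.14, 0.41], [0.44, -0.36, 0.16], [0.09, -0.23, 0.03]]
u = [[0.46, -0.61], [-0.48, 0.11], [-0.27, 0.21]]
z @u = [[-0.24,0.19], [0.33,-0.27], [0.14,-0.07]]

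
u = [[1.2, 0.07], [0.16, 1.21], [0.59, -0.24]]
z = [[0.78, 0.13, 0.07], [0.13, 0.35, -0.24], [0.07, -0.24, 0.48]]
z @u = [[1.0, 0.20], [0.07, 0.49], [0.33, -0.40]]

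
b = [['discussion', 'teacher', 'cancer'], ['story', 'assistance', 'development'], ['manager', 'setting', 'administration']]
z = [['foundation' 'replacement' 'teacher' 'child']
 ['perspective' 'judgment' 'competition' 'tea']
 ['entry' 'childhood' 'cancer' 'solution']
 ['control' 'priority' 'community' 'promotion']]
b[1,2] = 'development'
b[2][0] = 'manager'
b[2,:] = ['manager', 'setting', 'administration']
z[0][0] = 'foundation'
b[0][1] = 'teacher'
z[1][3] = 'tea'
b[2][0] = 'manager'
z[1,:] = ['perspective', 'judgment', 'competition', 'tea']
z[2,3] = 'solution'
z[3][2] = 'community'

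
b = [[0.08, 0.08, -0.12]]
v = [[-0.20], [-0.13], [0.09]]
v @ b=[[-0.02, -0.02, 0.02], [-0.01, -0.01, 0.02], [0.01, 0.01, -0.01]]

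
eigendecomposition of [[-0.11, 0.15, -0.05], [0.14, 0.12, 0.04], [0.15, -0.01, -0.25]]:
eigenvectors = [[0.42+0.00j, -0.18-0.46j, (-0.18+0.46j)], [0.90+0.00j, 0.12+0.22j, (0.12-0.22j)], [(0.12+0j), -0.83+0.00j, -0.83-0.00j]]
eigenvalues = [(0.19+0j), (-0.22+0.09j), (-0.22-0.09j)]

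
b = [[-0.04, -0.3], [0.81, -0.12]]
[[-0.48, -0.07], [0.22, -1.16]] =b@[[0.50,-1.37], [1.52,0.42]]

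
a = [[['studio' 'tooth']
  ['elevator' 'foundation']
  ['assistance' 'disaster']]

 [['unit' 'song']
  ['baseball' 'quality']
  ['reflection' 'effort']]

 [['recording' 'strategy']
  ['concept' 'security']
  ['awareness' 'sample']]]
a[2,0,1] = 'strategy'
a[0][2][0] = 'assistance'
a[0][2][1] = 'disaster'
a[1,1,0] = 'baseball'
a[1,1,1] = 'quality'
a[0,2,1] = 'disaster'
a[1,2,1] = 'effort'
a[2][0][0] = 'recording'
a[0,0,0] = 'studio'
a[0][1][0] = 'elevator'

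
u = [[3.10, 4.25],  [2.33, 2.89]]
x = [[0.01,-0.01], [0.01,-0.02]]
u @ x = [[0.07, -0.12], [0.05, -0.08]]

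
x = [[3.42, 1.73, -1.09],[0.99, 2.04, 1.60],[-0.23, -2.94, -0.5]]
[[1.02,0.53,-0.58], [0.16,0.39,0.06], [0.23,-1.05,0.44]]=x @ [[0.36, -0.11, 0.02], [-0.11, 0.4, -0.20], [0.02, -0.20, 0.28]]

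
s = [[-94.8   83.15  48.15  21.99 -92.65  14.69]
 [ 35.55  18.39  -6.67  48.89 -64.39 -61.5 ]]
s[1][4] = -64.39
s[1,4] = -64.39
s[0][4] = -92.65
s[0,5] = 14.69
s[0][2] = 48.15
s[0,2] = 48.15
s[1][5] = -61.5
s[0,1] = 83.15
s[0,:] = [-94.8, 83.15, 48.15, 21.99, -92.65, 14.69]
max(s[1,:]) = 48.89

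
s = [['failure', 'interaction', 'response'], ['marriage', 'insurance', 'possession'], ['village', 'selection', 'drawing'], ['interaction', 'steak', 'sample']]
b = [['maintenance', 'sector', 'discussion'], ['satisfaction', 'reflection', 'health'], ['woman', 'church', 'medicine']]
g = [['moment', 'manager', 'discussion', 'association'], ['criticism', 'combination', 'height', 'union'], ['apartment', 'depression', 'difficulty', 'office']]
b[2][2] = 'medicine'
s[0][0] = 'failure'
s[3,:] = ['interaction', 'steak', 'sample']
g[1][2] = 'height'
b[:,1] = ['sector', 'reflection', 'church']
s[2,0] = 'village'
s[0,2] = 'response'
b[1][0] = 'satisfaction'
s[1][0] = 'marriage'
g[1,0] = 'criticism'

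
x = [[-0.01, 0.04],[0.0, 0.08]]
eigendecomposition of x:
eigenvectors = [[1.0, 0.41], [0.0, 0.91]]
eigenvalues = [-0.01, 0.08]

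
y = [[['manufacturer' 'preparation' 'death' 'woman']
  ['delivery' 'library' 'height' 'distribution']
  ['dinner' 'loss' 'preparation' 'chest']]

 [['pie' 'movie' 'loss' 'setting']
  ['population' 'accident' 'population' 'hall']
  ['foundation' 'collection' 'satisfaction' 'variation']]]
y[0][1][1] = 'library'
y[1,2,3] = 'variation'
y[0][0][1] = 'preparation'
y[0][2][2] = 'preparation'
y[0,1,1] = 'library'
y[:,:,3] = [['woman', 'distribution', 'chest'], ['setting', 'hall', 'variation']]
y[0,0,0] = 'manufacturer'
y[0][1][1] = 'library'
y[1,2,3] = 'variation'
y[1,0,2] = 'loss'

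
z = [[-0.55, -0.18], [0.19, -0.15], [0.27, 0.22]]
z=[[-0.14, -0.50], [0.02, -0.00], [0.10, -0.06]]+[[-0.41, 0.32], [0.17, -0.15], [0.17, 0.28]]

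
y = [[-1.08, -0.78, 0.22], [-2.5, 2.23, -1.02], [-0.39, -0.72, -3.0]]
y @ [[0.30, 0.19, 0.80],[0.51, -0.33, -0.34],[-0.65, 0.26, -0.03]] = [[-0.86, 0.11, -0.61], [1.05, -1.48, -2.73], [1.47, -0.62, 0.02]]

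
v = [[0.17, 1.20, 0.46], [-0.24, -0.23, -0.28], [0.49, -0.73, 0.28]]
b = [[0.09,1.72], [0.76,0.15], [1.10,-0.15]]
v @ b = [[1.43,0.4], [-0.50,-0.41], [-0.2,0.69]]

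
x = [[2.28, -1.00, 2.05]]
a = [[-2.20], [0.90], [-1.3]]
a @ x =[[-5.02,  2.20,  -4.51], [2.05,  -0.90,  1.84], [-2.96,  1.3,  -2.66]]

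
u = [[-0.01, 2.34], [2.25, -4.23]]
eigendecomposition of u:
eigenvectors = [[0.92, -0.41],[0.40, 0.91]]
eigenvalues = [1.0, -5.24]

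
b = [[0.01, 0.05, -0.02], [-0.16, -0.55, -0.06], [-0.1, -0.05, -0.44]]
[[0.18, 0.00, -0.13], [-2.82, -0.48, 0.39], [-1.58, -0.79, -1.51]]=b @ [[2.01, 0.5, 1.23], [4.26, 0.55, -1.43], [2.66, 1.61, 3.31]]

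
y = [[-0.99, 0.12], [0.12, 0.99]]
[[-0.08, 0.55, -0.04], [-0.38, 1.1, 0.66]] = y@ [[0.03, -0.41, 0.12],[-0.39, 1.16, 0.65]]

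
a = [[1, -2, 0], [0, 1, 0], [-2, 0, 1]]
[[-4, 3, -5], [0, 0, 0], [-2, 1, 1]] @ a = [[6, 11, -5], [0, 0, 0], [-4, 5, 1]]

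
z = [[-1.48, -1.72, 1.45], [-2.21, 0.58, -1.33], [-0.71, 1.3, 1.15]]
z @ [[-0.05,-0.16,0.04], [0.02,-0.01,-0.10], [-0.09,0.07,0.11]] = [[-0.09, 0.36, 0.27], [0.24, 0.25, -0.29], [-0.04, 0.18, -0.03]]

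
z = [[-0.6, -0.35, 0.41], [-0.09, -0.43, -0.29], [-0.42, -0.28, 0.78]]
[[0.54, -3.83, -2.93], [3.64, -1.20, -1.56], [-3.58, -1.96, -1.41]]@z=[[1.25,2.28,-0.95], [-1.42,-0.32,0.62], [2.92,2.49,-2.00]]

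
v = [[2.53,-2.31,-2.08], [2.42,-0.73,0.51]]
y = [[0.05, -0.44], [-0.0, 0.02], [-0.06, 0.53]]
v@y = [[0.25, -2.26], [0.09, -0.81]]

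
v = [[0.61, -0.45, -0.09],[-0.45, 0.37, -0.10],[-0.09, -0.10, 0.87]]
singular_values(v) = [0.96, 0.89, 0.0]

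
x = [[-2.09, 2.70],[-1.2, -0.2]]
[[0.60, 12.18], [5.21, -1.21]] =x @ [[-3.88, 0.23], [-2.78, 4.69]]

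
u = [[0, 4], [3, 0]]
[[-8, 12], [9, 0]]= u@[[3, 0], [-2, 3]]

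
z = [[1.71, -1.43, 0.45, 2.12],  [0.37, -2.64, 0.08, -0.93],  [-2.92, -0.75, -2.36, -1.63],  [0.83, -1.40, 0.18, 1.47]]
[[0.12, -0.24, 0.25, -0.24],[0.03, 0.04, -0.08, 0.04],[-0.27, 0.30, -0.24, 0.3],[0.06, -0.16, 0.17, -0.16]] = z @ [[0.06, -0.02, -0.01, -0.02], [0.0, 0.01, -0.01, 0.01], [0.04, -0.05, 0.04, -0.05], [0.0, -0.08, 0.11, -0.08]]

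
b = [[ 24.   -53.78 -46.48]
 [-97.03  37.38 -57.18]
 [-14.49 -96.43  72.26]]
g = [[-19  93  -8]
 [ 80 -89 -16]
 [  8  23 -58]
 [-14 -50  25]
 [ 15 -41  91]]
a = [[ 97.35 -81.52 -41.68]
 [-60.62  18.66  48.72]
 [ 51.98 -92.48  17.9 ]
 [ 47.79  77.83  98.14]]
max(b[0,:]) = 24.0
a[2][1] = -92.48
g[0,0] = -19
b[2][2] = 72.26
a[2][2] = 17.9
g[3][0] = -14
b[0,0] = 24.0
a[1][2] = 48.72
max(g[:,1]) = 93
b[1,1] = 37.38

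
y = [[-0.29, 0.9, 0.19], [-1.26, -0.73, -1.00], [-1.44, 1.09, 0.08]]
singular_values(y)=[2.08, 1.72, 0.18]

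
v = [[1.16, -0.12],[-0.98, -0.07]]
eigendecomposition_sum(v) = [[1.17, -0.11], [-0.87, 0.08]] + [[-0.01, -0.01], [-0.11, -0.15]]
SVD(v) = [[-0.77, 0.64], [0.64, 0.77]] @ diag([1.519268785866526, 0.1308524218027773]) @ [[-1.00, 0.03],[-0.03, -1.0]]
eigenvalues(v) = [1.25, -0.16]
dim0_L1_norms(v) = [2.14, 0.19]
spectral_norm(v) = 1.52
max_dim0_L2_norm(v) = 1.52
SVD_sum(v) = [[1.16,-0.04],[-0.98,0.03]] + [[-0.00, -0.08], [-0.00, -0.1]]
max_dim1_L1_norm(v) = 1.28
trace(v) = 1.09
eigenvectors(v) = [[0.80, 0.09], [-0.60, 1.0]]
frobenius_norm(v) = 1.52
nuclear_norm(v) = 1.65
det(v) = -0.20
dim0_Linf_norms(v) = [1.16, 0.12]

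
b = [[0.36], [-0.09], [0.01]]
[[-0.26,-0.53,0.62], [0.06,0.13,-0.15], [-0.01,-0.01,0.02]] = b @[[-0.72, -1.47, 1.71]]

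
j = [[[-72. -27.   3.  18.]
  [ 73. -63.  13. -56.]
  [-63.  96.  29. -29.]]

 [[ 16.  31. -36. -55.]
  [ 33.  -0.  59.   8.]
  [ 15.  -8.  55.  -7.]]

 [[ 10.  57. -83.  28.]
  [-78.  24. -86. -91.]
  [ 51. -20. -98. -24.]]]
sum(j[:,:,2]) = -144.0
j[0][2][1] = 96.0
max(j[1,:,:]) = 59.0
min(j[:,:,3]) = -91.0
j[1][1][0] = 33.0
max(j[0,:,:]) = 96.0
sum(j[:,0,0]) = -46.0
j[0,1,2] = 13.0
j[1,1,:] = [33.0, -0.0, 59.0, 8.0]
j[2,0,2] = -83.0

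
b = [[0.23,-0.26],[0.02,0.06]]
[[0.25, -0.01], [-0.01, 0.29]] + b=[[0.48, -0.27], [0.01, 0.35]]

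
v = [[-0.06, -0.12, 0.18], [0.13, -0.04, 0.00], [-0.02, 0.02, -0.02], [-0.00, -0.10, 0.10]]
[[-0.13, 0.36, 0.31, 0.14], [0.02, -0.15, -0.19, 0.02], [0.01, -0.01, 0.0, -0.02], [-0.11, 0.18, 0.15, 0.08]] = v @ [[0.64, -1.37, -1.68, 0.25], [1.66, -0.75, -0.83, 0.24], [0.57, 1.07, 0.63, 1.03]]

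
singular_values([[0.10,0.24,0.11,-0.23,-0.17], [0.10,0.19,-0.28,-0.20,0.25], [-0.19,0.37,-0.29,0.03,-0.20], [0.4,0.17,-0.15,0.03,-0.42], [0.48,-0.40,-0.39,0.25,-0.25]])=[0.93, 0.7, 0.48, 0.4, 0.08]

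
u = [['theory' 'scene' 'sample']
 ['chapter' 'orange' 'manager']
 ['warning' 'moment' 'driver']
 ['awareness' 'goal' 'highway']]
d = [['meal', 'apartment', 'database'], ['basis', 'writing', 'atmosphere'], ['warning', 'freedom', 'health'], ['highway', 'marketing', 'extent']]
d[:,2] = ['database', 'atmosphere', 'health', 'extent']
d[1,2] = 'atmosphere'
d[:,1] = ['apartment', 'writing', 'freedom', 'marketing']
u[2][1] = 'moment'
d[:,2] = ['database', 'atmosphere', 'health', 'extent']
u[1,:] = ['chapter', 'orange', 'manager']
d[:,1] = ['apartment', 'writing', 'freedom', 'marketing']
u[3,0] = 'awareness'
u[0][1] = 'scene'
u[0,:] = ['theory', 'scene', 'sample']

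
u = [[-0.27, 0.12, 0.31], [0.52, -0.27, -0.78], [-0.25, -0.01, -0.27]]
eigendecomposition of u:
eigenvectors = [[(-0.19+0j), (0.4+0.05j), 0.40-0.05j], [(-0.96+0j), (-0.85+0j), (-0.85-0j)], [(0.21+0j), (0.12+0.3j), (0.12-0.3j)]]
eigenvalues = [0j, (-0.41+0.25j), (-0.41-0.25j)]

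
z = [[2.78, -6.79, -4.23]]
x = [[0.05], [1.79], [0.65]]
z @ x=[[-14.76]]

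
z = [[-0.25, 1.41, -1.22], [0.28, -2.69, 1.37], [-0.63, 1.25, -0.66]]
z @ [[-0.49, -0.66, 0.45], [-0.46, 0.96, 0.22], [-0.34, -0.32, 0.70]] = [[-0.11, 1.91, -0.66], [0.63, -3.21, 0.49], [-0.04, 1.83, -0.47]]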